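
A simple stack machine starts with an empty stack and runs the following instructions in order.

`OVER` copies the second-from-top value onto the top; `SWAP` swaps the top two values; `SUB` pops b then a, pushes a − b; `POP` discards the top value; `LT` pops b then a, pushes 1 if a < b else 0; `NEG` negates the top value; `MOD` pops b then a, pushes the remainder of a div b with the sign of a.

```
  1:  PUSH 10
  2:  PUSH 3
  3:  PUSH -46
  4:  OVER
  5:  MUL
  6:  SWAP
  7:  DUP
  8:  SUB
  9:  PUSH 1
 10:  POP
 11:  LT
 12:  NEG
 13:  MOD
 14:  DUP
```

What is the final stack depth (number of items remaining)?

2

PUSH 10  → 10
PUSH 3   → 10 3
PUSH -46 → 10 3 -46
OVER     → 10 3 -46 3
MUL      → 10 3 -138
SWAP     → 10 -138 3
DUP      → 10 -138 3 3
SUB      → 10 -138 0
PUSH 1   → 10 -138 0 1
POP      → 10 -138 0
LT       → 10 1
NEG      → 10 -1
MOD      → 0
DUP      → 0 0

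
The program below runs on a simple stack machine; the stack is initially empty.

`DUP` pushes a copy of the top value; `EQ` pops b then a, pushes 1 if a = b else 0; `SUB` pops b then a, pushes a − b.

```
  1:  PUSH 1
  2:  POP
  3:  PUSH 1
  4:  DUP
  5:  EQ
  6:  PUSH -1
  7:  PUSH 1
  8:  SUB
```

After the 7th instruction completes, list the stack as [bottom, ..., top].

PUSH 1  -> [1]
POP     -> []
PUSH 1  -> [1]
DUP     -> [1, 1]
EQ      -> [1]
PUSH -1 -> [1, -1]
PUSH 1  -> [1, -1, 1]

[1, -1, 1]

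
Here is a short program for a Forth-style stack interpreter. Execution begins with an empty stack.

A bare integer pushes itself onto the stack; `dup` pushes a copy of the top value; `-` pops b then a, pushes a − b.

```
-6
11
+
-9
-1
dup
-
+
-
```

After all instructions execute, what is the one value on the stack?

-6  : [-6]
11  : [-6, 11]
+   : [5]
-9  : [5, -9]
-1  : [5, -9, -1]
dup : [5, -9, -1, -1]
-   : [5, -9, 0]
+   : [5, -9]
-   : [14]

14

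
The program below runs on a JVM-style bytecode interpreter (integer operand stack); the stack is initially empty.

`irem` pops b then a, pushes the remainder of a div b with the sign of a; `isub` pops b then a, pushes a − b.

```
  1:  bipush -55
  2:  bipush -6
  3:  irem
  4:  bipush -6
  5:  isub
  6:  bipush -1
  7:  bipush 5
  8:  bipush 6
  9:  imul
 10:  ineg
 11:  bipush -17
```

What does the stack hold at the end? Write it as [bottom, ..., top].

[5, -1, -30, -17]

bipush -55 -> [-55]
bipush -6  -> [-55, -6]
irem       -> [-1]
bipush -6  -> [-1, -6]
isub       -> [5]
bipush -1  -> [5, -1]
bipush 5   -> [5, -1, 5]
bipush 6   -> [5, -1, 5, 6]
imul       -> [5, -1, 30]
ineg       -> [5, -1, -30]
bipush -17 -> [5, -1, -30, -17]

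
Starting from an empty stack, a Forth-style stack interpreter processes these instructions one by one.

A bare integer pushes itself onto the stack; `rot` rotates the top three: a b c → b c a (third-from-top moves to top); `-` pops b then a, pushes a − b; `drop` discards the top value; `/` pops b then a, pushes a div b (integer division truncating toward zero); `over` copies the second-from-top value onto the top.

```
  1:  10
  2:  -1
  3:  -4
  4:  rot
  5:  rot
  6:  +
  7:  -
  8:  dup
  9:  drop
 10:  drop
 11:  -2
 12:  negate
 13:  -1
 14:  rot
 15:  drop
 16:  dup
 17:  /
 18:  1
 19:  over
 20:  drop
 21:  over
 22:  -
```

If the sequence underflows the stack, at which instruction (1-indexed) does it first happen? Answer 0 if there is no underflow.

10      [10]
-1      [10, -1]
-4      [10, -1, -4]
rot     [-1, -4, 10]
rot     [-4, 10, -1]
+       [-4, 9]
-       [-13]
dup     [-13, -13]
drop    [-13]
drop    []
-2      [-2]
negate  [2]
-1      [2, -1]
rot  — needs 3 operands, stack has 2 → underflow

14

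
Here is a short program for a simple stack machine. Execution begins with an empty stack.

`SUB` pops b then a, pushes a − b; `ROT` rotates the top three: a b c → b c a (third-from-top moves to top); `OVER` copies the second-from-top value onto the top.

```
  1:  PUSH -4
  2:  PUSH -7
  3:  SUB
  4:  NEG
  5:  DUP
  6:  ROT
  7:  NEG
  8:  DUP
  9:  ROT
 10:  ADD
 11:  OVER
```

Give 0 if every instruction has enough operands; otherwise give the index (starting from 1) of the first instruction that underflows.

PUSH -4  [-4]
PUSH -7  [-4, -7]
SUB      [3]
NEG      [-3]
DUP      [-3, -3]
ROT  — needs 3 operands, stack has 2 → underflow

6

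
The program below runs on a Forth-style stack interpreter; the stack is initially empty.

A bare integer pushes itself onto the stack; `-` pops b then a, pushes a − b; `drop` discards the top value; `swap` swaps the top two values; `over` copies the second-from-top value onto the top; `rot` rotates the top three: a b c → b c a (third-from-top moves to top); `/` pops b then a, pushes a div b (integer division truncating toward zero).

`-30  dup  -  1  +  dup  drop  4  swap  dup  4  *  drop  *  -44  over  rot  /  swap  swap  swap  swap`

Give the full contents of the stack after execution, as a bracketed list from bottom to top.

[-44, 1]

-30  -> -30
dup  -> -30 -30
-    -> 0
1    -> 0 1
+    -> 1
dup  -> 1 1
drop -> 1
4    -> 1 4
swap -> 4 1
dup  -> 4 1 1
4    -> 4 1 1 4
*    -> 4 1 4
drop -> 4 1
*    -> 4
-44  -> 4 -44
over -> 4 -44 4
rot  -> -44 4 4
/    -> -44 1
swap -> 1 -44
swap -> -44 1
swap -> 1 -44
swap -> -44 1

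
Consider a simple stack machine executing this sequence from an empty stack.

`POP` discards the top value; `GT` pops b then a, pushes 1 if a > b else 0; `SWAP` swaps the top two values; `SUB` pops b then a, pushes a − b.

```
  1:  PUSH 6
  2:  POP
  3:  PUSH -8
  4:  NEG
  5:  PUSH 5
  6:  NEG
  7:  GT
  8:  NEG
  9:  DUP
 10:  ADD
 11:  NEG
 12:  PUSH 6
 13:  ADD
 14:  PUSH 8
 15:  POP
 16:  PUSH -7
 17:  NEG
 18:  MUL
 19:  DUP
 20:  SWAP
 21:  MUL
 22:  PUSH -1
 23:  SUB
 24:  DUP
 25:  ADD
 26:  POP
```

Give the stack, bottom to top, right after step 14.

PUSH 6   [6]
POP      []
PUSH -8  [-8]
NEG      [8]
PUSH 5   [8, 5]
NEG      [8, -5]
GT       [1]
NEG      [-1]
DUP      [-1, -1]
ADD      [-2]
NEG      [2]
PUSH 6   [2, 6]
ADD      [8]
PUSH 8   [8, 8]

[8, 8]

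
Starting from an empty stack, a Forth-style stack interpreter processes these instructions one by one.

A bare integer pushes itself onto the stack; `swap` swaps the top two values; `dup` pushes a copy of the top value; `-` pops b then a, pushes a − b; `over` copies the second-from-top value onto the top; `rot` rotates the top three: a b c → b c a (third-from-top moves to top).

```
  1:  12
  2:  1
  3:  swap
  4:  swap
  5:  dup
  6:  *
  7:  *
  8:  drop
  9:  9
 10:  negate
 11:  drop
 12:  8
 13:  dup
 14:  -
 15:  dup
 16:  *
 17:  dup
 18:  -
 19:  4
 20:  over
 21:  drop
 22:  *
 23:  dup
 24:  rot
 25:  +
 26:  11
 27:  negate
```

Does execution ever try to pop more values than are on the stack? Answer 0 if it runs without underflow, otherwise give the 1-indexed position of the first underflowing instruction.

12      12
1       12 1
swap    1 12
swap    12 1
dup     12 1 1
*       12 1
*       12
drop    (empty)
9       9
negate  -9
drop    (empty)
8       8
dup     8 8
-       0
dup     0 0
*       0
dup     0 0
-       0
4       0 4
over    0 4 0
drop    0 4
*       0
dup     0 0
rot  — needs 3 operands, stack has 2 → underflow

24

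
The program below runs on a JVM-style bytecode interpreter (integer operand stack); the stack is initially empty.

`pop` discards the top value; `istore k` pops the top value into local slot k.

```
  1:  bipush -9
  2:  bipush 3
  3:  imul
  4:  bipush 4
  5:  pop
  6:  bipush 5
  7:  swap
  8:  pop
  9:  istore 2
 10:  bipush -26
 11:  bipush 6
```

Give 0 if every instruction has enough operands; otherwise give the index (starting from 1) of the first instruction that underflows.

bipush -9  → -9
bipush 3   → -9 3
imul       → -27
bipush 4   → -27 4
pop        → -27
bipush 5   → -27 5
swap       → 5 -27
pop        → 5
istore 2   → (empty)
bipush -26 → -26
bipush 6   → -26 6

0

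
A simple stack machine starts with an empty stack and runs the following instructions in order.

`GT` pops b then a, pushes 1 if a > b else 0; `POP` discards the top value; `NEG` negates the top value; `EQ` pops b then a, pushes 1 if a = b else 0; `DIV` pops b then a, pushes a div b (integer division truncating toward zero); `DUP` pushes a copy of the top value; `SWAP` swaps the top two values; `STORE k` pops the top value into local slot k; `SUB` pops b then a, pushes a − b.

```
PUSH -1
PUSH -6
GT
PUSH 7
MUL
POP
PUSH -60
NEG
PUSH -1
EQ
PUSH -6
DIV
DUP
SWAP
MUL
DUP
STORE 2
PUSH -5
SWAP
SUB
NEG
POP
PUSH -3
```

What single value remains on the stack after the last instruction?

PUSH -1  -> -1
PUSH -6  -> -1 -6
GT       -> 1
PUSH 7   -> 1 7
MUL      -> 7
POP      -> (empty)
PUSH -60 -> -60
NEG      -> 60
PUSH -1  -> 60 -1
EQ       -> 0
PUSH -6  -> 0 -6
DIV      -> 0
DUP      -> 0 0
SWAP     -> 0 0
MUL      -> 0
DUP      -> 0 0
STORE 2  -> 0
PUSH -5  -> 0 -5
SWAP     -> -5 0
SUB      -> -5
NEG      -> 5
POP      -> (empty)
PUSH -3  -> -3

-3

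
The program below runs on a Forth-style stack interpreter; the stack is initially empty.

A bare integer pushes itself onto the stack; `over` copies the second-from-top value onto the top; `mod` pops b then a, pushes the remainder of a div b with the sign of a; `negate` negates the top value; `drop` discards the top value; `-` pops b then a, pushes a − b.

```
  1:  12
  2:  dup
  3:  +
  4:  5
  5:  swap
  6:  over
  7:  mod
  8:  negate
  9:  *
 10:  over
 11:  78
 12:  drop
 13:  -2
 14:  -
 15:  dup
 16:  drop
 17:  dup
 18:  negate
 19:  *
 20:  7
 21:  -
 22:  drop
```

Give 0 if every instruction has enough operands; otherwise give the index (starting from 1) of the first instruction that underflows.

10

12     -> 12
dup    -> 12 12
+      -> 24
5      -> 24 5
swap   -> 5 24
over   -> 5 24 5
mod    -> 5 4
negate -> 5 -4
*      -> -20
over  — needs 2 operands, stack has 1 → underflow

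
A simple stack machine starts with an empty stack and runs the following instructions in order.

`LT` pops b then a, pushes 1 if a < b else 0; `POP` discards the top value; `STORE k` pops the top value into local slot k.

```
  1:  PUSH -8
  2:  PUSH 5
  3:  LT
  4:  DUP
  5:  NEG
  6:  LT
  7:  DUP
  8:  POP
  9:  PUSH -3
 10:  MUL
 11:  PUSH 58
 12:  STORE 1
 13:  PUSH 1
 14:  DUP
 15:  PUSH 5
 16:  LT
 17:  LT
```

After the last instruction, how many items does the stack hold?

2

PUSH -8 : [-8]
PUSH 5  : [-8, 5]
LT      : [1]
DUP     : [1, 1]
NEG     : [1, -1]
LT      : [0]
DUP     : [0, 0]
POP     : [0]
PUSH -3 : [0, -3]
MUL     : [0]
PUSH 58 : [0, 58]
STORE 1 : [0]
PUSH 1  : [0, 1]
DUP     : [0, 1, 1]
PUSH 5  : [0, 1, 1, 5]
LT      : [0, 1, 1]
LT      : [0, 0]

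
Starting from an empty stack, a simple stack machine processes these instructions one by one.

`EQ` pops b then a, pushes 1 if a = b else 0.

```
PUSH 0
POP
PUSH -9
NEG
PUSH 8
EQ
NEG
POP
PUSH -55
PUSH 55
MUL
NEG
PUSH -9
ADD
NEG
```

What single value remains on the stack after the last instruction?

-3016

PUSH 0    [0]
POP       []
PUSH -9   [-9]
NEG       [9]
PUSH 8    [9, 8]
EQ        [0]
NEG       [0]
POP       []
PUSH -55  [-55]
PUSH 55   [-55, 55]
MUL       [-3025]
NEG       [3025]
PUSH -9   [3025, -9]
ADD       [3016]
NEG       [-3016]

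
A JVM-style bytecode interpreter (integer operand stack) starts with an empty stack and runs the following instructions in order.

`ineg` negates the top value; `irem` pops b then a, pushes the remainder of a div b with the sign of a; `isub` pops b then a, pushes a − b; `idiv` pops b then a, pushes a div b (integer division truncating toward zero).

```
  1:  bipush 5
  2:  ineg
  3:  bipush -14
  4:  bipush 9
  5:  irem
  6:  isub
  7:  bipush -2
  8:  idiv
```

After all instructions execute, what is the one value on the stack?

bipush 5   -> 5
ineg       -> -5
bipush -14 -> -5 -14
bipush 9   -> -5 -14 9
irem       -> -5 -5
isub       -> 0
bipush -2  -> 0 -2
idiv       -> 0

0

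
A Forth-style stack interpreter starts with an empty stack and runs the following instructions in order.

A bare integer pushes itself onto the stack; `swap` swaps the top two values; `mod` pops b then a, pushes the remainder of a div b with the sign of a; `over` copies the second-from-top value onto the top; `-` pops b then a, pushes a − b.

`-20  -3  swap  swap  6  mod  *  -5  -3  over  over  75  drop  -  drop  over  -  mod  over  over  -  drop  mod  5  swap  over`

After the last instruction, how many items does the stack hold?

-20   [-20]
-3    [-20, -3]
swap  [-3, -20]
swap  [-20, -3]
6     [-20, -3, 6]
mod   [-20, -3]
*     [60]
-5    [60, -5]
-3    [60, -5, -3]
over  [60, -5, -3, -5]
over  [60, -5, -3, -5, -3]
75    [60, -5, -3, -5, -3, 75]
drop  [60, -5, -3, -5, -3]
-     [60, -5, -3, -2]
drop  [60, -5, -3]
over  [60, -5, -3, -5]
-     [60, -5, 2]
mod   [60, -1]
over  [60, -1, 60]
over  [60, -1, 60, -1]
-     [60, -1, 61]
drop  [60, -1]
mod   [0]
5     [0, 5]
swap  [5, 0]
over  [5, 0, 5]

3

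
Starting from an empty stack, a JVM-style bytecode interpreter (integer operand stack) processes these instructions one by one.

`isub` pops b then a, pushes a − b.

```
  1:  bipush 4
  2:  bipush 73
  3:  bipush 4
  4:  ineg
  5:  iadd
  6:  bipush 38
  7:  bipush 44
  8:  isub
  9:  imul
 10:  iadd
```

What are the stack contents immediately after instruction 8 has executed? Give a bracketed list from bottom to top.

[4, 69, -6]

bipush 4  : [4]
bipush 73 : [4, 73]
bipush 4  : [4, 73, 4]
ineg      : [4, 73, -4]
iadd      : [4, 69]
bipush 38 : [4, 69, 38]
bipush 44 : [4, 69, 38, 44]
isub      : [4, 69, -6]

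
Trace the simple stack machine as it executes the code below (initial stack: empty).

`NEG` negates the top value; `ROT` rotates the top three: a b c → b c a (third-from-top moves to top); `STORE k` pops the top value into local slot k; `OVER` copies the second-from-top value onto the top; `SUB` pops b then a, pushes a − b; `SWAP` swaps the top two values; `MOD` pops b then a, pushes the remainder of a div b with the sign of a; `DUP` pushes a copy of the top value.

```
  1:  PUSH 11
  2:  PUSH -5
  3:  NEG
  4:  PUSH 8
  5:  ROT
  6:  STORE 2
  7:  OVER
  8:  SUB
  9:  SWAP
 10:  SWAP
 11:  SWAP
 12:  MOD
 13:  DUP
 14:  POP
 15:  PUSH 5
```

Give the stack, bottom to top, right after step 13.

PUSH 11 : [11]
PUSH -5 : [11, -5]
NEG     : [11, 5]
PUSH 8  : [11, 5, 8]
ROT     : [5, 8, 11]
STORE 2 : [5, 8]
OVER    : [5, 8, 5]
SUB     : [5, 3]
SWAP    : [3, 5]
SWAP    : [5, 3]
SWAP    : [3, 5]
MOD     : [3]
DUP     : [3, 3]

[3, 3]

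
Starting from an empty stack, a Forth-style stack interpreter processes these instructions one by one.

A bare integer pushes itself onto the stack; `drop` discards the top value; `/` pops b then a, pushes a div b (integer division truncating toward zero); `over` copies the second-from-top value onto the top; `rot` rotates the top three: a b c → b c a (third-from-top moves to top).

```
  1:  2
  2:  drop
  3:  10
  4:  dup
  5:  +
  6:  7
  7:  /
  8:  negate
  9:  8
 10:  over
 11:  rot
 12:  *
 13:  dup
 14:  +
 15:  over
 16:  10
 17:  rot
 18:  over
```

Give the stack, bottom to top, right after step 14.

2      -> 2
drop   -> (empty)
10     -> 10
dup    -> 10 10
+      -> 20
7      -> 20 7
/      -> 2
negate -> -2
8      -> -2 8
over   -> -2 8 -2
rot    -> 8 -2 -2
*      -> 8 4
dup    -> 8 4 4
+      -> 8 8

[8, 8]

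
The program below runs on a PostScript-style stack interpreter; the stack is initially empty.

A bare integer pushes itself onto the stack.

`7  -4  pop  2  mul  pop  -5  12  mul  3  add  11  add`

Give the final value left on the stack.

7   -> [7]
-4  -> [7, -4]
pop -> [7]
2   -> [7, 2]
mul -> [14]
pop -> []
-5  -> [-5]
12  -> [-5, 12]
mul -> [-60]
3   -> [-60, 3]
add -> [-57]
11  -> [-57, 11]
add -> [-46]

-46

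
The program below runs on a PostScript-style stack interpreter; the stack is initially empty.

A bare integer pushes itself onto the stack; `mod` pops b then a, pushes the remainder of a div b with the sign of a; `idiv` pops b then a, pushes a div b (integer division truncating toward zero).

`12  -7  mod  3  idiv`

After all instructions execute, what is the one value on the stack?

12   → [12]
-7   → [12, -7]
mod  → [5]
3    → [5, 3]
idiv → [1]

1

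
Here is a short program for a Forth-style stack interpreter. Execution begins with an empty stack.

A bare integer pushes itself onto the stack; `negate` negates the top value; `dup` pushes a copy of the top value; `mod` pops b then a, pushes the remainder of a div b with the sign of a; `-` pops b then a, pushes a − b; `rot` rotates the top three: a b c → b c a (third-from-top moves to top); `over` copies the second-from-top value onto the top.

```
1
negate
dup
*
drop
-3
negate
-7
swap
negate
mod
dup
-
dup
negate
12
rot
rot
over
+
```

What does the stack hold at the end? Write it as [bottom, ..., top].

1      -> 1
negate -> -1
dup    -> -1 -1
*      -> 1
drop   -> (empty)
-3     -> -3
negate -> 3
-7     -> 3 -7
swap   -> -7 3
negate -> -7 -3
mod    -> -1
dup    -> -1 -1
-      -> 0
dup    -> 0 0
negate -> 0 0
12     -> 0 0 12
rot    -> 0 12 0
rot    -> 12 0 0
over   -> 12 0 0 0
+      -> 12 0 0

[12, 0, 0]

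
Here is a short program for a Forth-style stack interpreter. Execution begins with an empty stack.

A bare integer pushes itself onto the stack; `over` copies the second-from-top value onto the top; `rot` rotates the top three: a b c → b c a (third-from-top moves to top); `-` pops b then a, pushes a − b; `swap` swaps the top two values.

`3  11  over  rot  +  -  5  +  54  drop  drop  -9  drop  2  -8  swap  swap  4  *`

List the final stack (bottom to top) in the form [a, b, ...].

3    → 3
11   → 3 11
over → 3 11 3
rot  → 11 3 3
+    → 11 6
-    → 5
5    → 5 5
+    → 10
54   → 10 54
drop → 10
drop → (empty)
-9   → -9
drop → (empty)
2    → 2
-8   → 2 -8
swap → -8 2
swap → 2 -8
4    → 2 -8 4
*    → 2 -32

[2, -32]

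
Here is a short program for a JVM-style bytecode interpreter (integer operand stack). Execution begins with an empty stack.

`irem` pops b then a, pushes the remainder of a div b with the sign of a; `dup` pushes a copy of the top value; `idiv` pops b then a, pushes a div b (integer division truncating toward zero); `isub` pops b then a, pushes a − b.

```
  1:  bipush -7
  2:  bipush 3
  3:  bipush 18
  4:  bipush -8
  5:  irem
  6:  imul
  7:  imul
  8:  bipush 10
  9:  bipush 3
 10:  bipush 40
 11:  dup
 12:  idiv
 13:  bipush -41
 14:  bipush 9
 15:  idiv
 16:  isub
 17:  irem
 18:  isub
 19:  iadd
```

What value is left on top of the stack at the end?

-35

bipush -7   -7
bipush 3    -7 3
bipush 18   -7 3 18
bipush -8   -7 3 18 -8
irem        -7 3 2
imul        -7 6
imul        -42
bipush 10   -42 10
bipush 3    -42 10 3
bipush 40   -42 10 3 40
dup         -42 10 3 40 40
idiv        -42 10 3 1
bipush -41  -42 10 3 1 -41
bipush 9    -42 10 3 1 -41 9
idiv        -42 10 3 1 -4
isub        -42 10 3 5
irem        -42 10 3
isub        -42 7
iadd        -35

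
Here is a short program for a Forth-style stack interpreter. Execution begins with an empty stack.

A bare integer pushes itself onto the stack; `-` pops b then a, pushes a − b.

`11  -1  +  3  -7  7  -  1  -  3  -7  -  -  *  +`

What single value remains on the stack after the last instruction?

-65

11 -> 11
-1 -> 11 -1
+  -> 10
3  -> 10 3
-7 -> 10 3 -7
7  -> 10 3 -7 7
-  -> 10 3 -14
1  -> 10 3 -14 1
-  -> 10 3 -15
3  -> 10 3 -15 3
-7 -> 10 3 -15 3 -7
-  -> 10 3 -15 10
-  -> 10 3 -25
*  -> 10 -75
+  -> -65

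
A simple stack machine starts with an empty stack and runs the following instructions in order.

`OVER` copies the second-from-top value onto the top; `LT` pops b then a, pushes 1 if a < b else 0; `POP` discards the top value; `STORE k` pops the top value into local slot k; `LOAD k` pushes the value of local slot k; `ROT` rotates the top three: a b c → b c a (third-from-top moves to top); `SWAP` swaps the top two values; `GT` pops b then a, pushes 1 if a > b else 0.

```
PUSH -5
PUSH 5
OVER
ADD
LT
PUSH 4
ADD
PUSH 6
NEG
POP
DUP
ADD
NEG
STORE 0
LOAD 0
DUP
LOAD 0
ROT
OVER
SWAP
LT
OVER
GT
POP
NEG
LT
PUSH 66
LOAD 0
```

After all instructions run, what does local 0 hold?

PUSH -5  [-5]
PUSH 5   [-5, 5]
OVER     [-5, 5, -5]
ADD      [-5, 0]
LT       [1]
PUSH 4   [1, 4]
ADD      [5]
PUSH 6   [5, 6]
NEG      [5, -6]
POP      [5]
DUP      [5, 5]
ADD      [10]
NEG      [-10]
STORE 0  []
LOAD 0   [-10]
DUP      [-10, -10]
LOAD 0   [-10, -10, -10]
ROT      [-10, -10, -10]
OVER     [-10, -10, -10, -10]
SWAP     [-10, -10, -10, -10]
LT       [-10, -10, 0]
OVER     [-10, -10, 0, -10]
GT       [-10, -10, 1]
POP      [-10, -10]
NEG      [-10, 10]
LT       [1]
PUSH 66  [1, 66]
LOAD 0   [1, 66, -10]

-10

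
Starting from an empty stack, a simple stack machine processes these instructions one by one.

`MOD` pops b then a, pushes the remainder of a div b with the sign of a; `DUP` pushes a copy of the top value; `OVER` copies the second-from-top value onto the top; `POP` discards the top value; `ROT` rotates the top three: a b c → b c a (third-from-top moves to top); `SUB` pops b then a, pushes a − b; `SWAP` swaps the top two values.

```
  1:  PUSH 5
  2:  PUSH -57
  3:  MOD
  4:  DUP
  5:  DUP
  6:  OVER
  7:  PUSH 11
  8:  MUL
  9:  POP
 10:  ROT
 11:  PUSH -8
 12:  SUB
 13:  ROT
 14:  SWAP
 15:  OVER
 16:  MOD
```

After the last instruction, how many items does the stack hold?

PUSH 5   → [5]
PUSH -57 → [5, -57]
MOD      → [5]
DUP      → [5, 5]
DUP      → [5, 5, 5]
OVER     → [5, 5, 5, 5]
PUSH 11  → [5, 5, 5, 5, 11]
MUL      → [5, 5, 5, 55]
POP      → [5, 5, 5]
ROT      → [5, 5, 5]
PUSH -8  → [5, 5, 5, -8]
SUB      → [5, 5, 13]
ROT      → [5, 13, 5]
SWAP     → [5, 5, 13]
OVER     → [5, 5, 13, 5]
MOD      → [5, 5, 3]

3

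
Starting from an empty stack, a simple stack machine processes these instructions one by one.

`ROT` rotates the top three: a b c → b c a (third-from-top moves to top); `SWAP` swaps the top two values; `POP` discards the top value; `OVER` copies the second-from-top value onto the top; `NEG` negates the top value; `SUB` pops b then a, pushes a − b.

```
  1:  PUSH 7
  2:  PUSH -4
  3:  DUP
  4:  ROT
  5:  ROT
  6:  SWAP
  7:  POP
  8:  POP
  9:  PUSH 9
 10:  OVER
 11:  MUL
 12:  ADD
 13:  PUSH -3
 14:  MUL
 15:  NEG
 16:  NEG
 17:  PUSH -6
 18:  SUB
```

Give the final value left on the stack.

126

PUSH 7  : 7
PUSH -4 : 7 -4
DUP     : 7 -4 -4
ROT     : -4 -4 7
ROT     : -4 7 -4
SWAP    : -4 -4 7
POP     : -4 -4
POP     : -4
PUSH 9  : -4 9
OVER    : -4 9 -4
MUL     : -4 -36
ADD     : -40
PUSH -3 : -40 -3
MUL     : 120
NEG     : -120
NEG     : 120
PUSH -6 : 120 -6
SUB     : 126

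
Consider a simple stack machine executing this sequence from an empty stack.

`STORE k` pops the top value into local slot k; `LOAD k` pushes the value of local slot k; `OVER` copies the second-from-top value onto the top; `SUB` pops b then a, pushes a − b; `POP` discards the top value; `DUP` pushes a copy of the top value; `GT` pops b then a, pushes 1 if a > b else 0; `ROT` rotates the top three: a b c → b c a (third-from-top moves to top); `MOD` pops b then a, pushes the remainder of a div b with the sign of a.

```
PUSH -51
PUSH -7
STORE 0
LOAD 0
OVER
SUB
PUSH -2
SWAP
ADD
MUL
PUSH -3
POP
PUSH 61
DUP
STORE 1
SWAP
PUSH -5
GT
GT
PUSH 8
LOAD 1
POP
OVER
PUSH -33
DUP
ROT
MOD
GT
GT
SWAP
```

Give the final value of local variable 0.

PUSH -51 → -51
PUSH -7  → -51 -7
STORE 0  → -51
LOAD 0   → -51 -7
OVER     → -51 -7 -51
SUB      → -51 44
PUSH -2  → -51 44 -2
SWAP     → -51 -2 44
ADD      → -51 42
MUL      → -2142
PUSH -3  → -2142 -3
POP      → -2142
PUSH 61  → -2142 61
DUP      → -2142 61 61
STORE 1  → -2142 61
SWAP     → 61 -2142
PUSH -5  → 61 -2142 -5
GT       → 61 0
GT       → 1
PUSH 8   → 1 8
LOAD 1   → 1 8 61
POP      → 1 8
OVER     → 1 8 1
PUSH -33 → 1 8 1 -33
DUP      → 1 8 1 -33 -33
ROT      → 1 8 -33 -33 1
MOD      → 1 8 -33 0
GT       → 1 8 0
GT       → 1 1
SWAP     → 1 1

-7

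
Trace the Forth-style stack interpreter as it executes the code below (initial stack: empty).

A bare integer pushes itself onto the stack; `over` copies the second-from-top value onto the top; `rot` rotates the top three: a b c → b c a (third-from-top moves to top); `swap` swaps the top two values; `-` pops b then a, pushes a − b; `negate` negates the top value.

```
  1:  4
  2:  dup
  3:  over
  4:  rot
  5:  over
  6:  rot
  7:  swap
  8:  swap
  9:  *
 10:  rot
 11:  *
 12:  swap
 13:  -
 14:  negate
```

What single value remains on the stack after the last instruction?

4      → [4]
dup    → [4, 4]
over   → [4, 4, 4]
rot    → [4, 4, 4]
over   → [4, 4, 4, 4]
rot    → [4, 4, 4, 4]
swap   → [4, 4, 4, 4]
swap   → [4, 4, 4, 4]
*      → [4, 4, 16]
rot    → [4, 16, 4]
*      → [4, 64]
swap   → [64, 4]
-      → [60]
negate → [-60]

-60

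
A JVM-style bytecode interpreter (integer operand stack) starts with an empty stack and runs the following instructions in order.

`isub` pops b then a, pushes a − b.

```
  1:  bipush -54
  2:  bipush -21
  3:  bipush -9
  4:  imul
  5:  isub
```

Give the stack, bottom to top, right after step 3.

[-54, -21, -9]

bipush -54  -54
bipush -21  -54 -21
bipush -9   -54 -21 -9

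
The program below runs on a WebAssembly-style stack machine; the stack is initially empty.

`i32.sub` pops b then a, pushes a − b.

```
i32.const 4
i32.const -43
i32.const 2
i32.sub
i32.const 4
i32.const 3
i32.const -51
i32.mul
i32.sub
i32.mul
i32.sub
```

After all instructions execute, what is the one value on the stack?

i32.const 4   -> [4]
i32.const -43 -> [4, -43]
i32.const 2   -> [4, -43, 2]
i32.sub       -> [4, -45]
i32.const 4   -> [4, -45, 4]
i32.const 3   -> [4, -45, 4, 3]
i32.const -51 -> [4, -45, 4, 3, -51]
i32.mul       -> [4, -45, 4, -153]
i32.sub       -> [4, -45, 157]
i32.mul       -> [4, -7065]
i32.sub       -> [7069]

7069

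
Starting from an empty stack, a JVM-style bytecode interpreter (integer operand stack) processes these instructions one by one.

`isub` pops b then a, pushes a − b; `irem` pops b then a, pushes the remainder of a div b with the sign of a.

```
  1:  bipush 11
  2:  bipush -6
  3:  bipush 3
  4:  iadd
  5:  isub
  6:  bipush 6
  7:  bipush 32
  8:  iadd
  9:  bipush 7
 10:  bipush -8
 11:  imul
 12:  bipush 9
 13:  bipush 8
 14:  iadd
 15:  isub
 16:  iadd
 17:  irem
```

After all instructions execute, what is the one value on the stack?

bipush 11  [11]
bipush -6  [11, -6]
bipush 3   [11, -6, 3]
iadd       [11, -3]
isub       [14]
bipush 6   [14, 6]
bipush 32  [14, 6, 32]
iadd       [14, 38]
bipush 7   [14, 38, 7]
bipush -8  [14, 38, 7, -8]
imul       [14, 38, -56]
bipush 9   [14, 38, -56, 9]
bipush 8   [14, 38, -56, 9, 8]
iadd       [14, 38, -56, 17]
isub       [14, 38, -73]
iadd       [14, -35]
irem       [14]

14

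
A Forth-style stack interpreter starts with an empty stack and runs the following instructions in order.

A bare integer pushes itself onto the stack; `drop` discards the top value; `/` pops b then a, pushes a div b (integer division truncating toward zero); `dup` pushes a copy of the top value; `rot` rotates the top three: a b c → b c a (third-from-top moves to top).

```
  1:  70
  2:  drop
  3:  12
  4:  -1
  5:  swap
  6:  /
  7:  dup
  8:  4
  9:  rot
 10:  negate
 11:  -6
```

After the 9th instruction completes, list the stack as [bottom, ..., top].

[0, 4, 0]

70   -> 70
drop -> (empty)
12   -> 12
-1   -> 12 -1
swap -> -1 12
/    -> 0
dup  -> 0 0
4    -> 0 0 4
rot  -> 0 4 0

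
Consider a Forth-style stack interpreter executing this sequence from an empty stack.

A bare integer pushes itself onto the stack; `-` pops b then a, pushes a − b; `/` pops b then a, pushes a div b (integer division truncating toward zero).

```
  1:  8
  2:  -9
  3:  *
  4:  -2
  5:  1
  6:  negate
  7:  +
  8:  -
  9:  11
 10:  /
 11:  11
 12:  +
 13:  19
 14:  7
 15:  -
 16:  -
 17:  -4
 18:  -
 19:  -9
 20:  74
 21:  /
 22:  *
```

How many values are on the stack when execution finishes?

1

8      → 8
-9     → 8 -9
*      → -72
-2     → -72 -2
1      → -72 -2 1
negate → -72 -2 -1
+      → -72 -3
-      → -69
11     → -69 11
/      → -6
11     → -6 11
+      → 5
19     → 5 19
7      → 5 19 7
-      → 5 12
-      → -7
-4     → -7 -4
-      → -3
-9     → -3 -9
74     → -3 -9 74
/      → -3 0
*      → 0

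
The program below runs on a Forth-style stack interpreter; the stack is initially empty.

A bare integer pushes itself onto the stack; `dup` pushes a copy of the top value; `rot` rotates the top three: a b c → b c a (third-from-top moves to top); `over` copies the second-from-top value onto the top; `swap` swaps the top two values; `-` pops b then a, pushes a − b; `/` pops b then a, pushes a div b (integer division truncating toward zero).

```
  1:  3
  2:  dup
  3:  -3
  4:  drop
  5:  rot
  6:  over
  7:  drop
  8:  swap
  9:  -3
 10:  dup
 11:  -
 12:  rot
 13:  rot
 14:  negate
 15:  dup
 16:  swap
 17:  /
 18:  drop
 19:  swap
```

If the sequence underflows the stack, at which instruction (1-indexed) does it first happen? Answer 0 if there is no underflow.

3    : 3
dup  : 3 3
-3   : 3 3 -3
drop : 3 3
rot  — needs 3 operands, stack has 2 → underflow

5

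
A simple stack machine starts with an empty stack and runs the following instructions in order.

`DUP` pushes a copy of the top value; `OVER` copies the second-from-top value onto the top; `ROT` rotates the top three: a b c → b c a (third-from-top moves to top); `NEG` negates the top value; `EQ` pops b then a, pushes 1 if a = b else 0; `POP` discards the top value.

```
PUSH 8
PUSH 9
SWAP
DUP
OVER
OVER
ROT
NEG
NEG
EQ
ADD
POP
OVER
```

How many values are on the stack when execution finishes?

PUSH 8  [8]
PUSH 9  [8, 9]
SWAP    [9, 8]
DUP     [9, 8, 8]
OVER    [9, 8, 8, 8]
OVER    [9, 8, 8, 8, 8]
ROT     [9, 8, 8, 8, 8]
NEG     [9, 8, 8, 8, -8]
NEG     [9, 8, 8, 8, 8]
EQ      [9, 8, 8, 1]
ADD     [9, 8, 9]
POP     [9, 8]
OVER    [9, 8, 9]

3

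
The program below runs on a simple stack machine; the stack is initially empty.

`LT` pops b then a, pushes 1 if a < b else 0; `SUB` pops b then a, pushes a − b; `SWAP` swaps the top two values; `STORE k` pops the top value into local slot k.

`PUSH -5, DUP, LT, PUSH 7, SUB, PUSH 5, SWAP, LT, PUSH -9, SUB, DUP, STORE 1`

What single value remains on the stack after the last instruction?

PUSH -5 → -5
DUP     → -5 -5
LT      → 0
PUSH 7  → 0 7
SUB     → -7
PUSH 5  → -7 5
SWAP    → 5 -7
LT      → 0
PUSH -9 → 0 -9
SUB     → 9
DUP     → 9 9
STORE 1 → 9

9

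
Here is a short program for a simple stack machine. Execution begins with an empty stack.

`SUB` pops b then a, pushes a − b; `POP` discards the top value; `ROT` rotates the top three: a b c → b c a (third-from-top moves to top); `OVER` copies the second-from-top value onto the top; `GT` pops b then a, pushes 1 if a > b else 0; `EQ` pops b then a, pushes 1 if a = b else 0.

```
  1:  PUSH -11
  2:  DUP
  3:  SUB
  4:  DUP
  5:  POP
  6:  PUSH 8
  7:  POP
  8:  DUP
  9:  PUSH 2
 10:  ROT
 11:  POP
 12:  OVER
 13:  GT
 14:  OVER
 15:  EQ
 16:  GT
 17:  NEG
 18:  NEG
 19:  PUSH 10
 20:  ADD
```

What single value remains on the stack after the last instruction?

PUSH -11 -> -11
DUP      -> -11 -11
SUB      -> 0
DUP      -> 0 0
POP      -> 0
PUSH 8   -> 0 8
POP      -> 0
DUP      -> 0 0
PUSH 2   -> 0 0 2
ROT      -> 0 2 0
POP      -> 0 2
OVER     -> 0 2 0
GT       -> 0 1
OVER     -> 0 1 0
EQ       -> 0 0
GT       -> 0
NEG      -> 0
NEG      -> 0
PUSH 10  -> 0 10
ADD      -> 10

10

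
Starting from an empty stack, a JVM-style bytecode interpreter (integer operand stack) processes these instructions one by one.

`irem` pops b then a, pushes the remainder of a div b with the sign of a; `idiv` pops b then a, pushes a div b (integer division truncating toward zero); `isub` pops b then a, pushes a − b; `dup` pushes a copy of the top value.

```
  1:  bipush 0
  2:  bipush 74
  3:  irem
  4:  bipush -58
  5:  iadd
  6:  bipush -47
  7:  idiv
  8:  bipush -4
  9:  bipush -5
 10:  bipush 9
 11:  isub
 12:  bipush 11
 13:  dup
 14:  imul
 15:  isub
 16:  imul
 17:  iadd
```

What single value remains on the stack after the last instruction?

541

bipush 0   -> 0
bipush 74  -> 0 74
irem       -> 0
bipush -58 -> 0 -58
iadd       -> -58
bipush -47 -> -58 -47
idiv       -> 1
bipush -4  -> 1 -4
bipush -5  -> 1 -4 -5
bipush 9   -> 1 -4 -5 9
isub       -> 1 -4 -14
bipush 11  -> 1 -4 -14 11
dup        -> 1 -4 -14 11 11
imul       -> 1 -4 -14 121
isub       -> 1 -4 -135
imul       -> 1 540
iadd       -> 541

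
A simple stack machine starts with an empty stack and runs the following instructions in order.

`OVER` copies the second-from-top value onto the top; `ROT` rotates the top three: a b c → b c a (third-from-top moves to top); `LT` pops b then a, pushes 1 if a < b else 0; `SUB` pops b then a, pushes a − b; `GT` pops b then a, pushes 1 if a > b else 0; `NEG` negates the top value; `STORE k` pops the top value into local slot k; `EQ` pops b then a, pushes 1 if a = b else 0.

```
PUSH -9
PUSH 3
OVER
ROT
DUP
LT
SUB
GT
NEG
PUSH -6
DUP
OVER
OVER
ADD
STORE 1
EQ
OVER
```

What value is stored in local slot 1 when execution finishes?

-12

PUSH -9  [-9]
PUSH 3   [-9, 3]
OVER     [-9, 3, -9]
ROT      [3, -9, -9]
DUP      [3, -9, -9, -9]
LT       [3, -9, 0]
SUB      [3, -9]
GT       [1]
NEG      [-1]
PUSH -6  [-1, -6]
DUP      [-1, -6, -6]
OVER     [-1, -6, -6, -6]
OVER     [-1, -6, -6, -6, -6]
ADD      [-1, -6, -6, -12]
STORE 1  [-1, -6, -6]
EQ       [-1, 1]
OVER     [-1, 1, -1]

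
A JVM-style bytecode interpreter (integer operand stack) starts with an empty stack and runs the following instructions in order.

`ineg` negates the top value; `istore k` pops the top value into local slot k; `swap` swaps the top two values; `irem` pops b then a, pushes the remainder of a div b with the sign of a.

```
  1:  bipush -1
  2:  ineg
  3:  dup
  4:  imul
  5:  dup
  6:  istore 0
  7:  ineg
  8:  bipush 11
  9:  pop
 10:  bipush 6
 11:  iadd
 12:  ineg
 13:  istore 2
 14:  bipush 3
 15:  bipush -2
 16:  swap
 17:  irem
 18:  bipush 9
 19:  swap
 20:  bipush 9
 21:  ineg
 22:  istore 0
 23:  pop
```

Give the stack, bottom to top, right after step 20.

bipush -1 → [-1]
ineg      → [1]
dup       → [1, 1]
imul      → [1]
dup       → [1, 1]
istore 0  → [1]
ineg      → [-1]
bipush 11 → [-1, 11]
pop       → [-1]
bipush 6  → [-1, 6]
iadd      → [5]
ineg      → [-5]
istore 2  → []
bipush 3  → [3]
bipush -2 → [3, -2]
swap      → [-2, 3]
irem      → [-2]
bipush 9  → [-2, 9]
swap      → [9, -2]
bipush 9  → [9, -2, 9]

[9, -2, 9]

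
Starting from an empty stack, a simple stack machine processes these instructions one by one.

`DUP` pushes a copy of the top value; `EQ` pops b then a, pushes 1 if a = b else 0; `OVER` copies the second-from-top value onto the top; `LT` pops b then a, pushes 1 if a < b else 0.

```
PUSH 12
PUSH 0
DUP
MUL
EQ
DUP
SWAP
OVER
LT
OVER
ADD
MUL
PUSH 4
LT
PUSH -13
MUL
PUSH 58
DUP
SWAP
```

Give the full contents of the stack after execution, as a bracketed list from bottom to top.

PUSH 12  : 12
PUSH 0   : 12 0
DUP      : 12 0 0
MUL      : 12 0
EQ       : 0
DUP      : 0 0
SWAP     : 0 0
OVER     : 0 0 0
LT       : 0 0
OVER     : 0 0 0
ADD      : 0 0
MUL      : 0
PUSH 4   : 0 4
LT       : 1
PUSH -13 : 1 -13
MUL      : -13
PUSH 58  : -13 58
DUP      : -13 58 58
SWAP     : -13 58 58

[-13, 58, 58]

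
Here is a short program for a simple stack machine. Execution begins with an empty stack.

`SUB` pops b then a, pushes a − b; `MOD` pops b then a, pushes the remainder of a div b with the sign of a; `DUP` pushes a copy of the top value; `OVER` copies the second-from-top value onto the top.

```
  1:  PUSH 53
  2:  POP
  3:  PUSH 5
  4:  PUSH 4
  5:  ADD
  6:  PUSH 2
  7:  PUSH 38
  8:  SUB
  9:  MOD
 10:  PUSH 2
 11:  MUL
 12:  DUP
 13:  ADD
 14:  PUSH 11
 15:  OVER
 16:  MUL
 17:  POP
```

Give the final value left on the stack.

PUSH 53 → 53
POP     → (empty)
PUSH 5  → 5
PUSH 4  → 5 4
ADD     → 9
PUSH 2  → 9 2
PUSH 38 → 9 2 38
SUB     → 9 -36
MOD     → 9
PUSH 2  → 9 2
MUL     → 18
DUP     → 18 18
ADD     → 36
PUSH 11 → 36 11
OVER    → 36 11 36
MUL     → 36 396
POP     → 36

36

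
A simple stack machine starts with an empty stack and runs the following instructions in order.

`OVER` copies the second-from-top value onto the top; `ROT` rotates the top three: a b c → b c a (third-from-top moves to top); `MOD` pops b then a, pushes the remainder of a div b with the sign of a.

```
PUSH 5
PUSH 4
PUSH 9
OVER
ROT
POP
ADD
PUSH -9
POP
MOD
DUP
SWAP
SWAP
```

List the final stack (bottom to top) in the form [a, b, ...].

PUSH 5   [5]
PUSH 4   [5, 4]
PUSH 9   [5, 4, 9]
OVER     [5, 4, 9, 4]
ROT      [5, 9, 4, 4]
POP      [5, 9, 4]
ADD      [5, 13]
PUSH -9  [5, 13, -9]
POP      [5, 13]
MOD      [5]
DUP      [5, 5]
SWAP     [5, 5]
SWAP     [5, 5]

[5, 5]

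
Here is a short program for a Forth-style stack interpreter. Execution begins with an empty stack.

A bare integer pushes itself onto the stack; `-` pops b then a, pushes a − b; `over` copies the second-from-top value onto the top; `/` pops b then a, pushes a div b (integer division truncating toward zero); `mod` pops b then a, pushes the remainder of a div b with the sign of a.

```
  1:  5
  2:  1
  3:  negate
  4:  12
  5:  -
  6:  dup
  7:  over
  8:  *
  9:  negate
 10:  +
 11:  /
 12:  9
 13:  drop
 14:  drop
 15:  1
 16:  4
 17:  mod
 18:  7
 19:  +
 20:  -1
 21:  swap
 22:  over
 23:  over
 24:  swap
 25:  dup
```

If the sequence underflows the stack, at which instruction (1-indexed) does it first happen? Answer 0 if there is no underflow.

5       [5]
1       [5, 1]
negate  [5, -1]
12      [5, -1, 12]
-       [5, -13]
dup     [5, -13, -13]
over    [5, -13, -13, -13]
*       [5, -13, 169]
negate  [5, -13, -169]
+       [5, -182]
/       [0]
9       [0, 9]
drop    [0]
drop    []
1       [1]
4       [1, 4]
mod     [1]
7       [1, 7]
+       [8]
-1      [8, -1]
swap    [-1, 8]
over    [-1, 8, -1]
over    [-1, 8, -1, 8]
swap    [-1, 8, 8, -1]
dup     [-1, 8, 8, -1, -1]

0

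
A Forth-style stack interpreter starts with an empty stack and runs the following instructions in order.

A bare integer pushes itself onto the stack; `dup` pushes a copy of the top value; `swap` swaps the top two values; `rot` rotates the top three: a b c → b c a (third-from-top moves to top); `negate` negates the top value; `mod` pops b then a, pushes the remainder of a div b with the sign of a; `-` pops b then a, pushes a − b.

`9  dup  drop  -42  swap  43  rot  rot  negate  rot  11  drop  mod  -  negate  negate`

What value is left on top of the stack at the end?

-33

9      -> 9
dup    -> 9 9
drop   -> 9
-42    -> 9 -42
swap   -> -42 9
43     -> -42 9 43
rot    -> 9 43 -42
rot    -> 43 -42 9
negate -> 43 -42 -9
rot    -> -42 -9 43
11     -> -42 -9 43 11
drop   -> -42 -9 43
mod    -> -42 -9
-      -> -33
negate -> 33
negate -> -33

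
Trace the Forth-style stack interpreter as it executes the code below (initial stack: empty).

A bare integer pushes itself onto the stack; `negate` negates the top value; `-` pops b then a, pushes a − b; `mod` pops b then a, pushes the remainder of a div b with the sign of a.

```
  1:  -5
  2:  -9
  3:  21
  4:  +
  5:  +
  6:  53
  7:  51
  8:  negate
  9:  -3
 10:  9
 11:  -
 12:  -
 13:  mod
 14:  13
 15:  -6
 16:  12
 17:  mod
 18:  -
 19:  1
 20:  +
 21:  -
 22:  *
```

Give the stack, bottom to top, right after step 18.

[7, 14, 19]

-5     -> [-5]
-9     -> [-5, -9]
21     -> [-5, -9, 21]
+      -> [-5, 12]
+      -> [7]
53     -> [7, 53]
51     -> [7, 53, 51]
negate -> [7, 53, -51]
-3     -> [7, 53, -51, -3]
9      -> [7, 53, -51, -3, 9]
-      -> [7, 53, -51, -12]
-      -> [7, 53, -39]
mod    -> [7, 14]
13     -> [7, 14, 13]
-6     -> [7, 14, 13, -6]
12     -> [7, 14, 13, -6, 12]
mod    -> [7, 14, 13, -6]
-      -> [7, 14, 19]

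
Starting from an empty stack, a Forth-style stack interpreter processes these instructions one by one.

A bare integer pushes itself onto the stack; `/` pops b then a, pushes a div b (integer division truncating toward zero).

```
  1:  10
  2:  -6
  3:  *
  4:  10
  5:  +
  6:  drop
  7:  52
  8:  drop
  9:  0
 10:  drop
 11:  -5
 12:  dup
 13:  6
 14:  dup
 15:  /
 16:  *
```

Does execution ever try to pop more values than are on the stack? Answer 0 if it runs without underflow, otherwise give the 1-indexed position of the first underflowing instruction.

0

10    10
-6    10 -6
*     -60
10    -60 10
+     -50
drop  (empty)
52    52
drop  (empty)
0     0
drop  (empty)
-5    -5
dup   -5 -5
6     -5 -5 6
dup   -5 -5 6 6
/     -5 -5 1
*     -5 -5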